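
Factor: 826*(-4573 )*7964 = - 2^3*7^1*11^1*17^1*59^1  *181^1*269^1 = -  30082401272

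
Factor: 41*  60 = 2^2*3^1 * 5^1*41^1 = 2460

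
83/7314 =83/7314 = 0.01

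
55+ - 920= - 865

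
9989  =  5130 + 4859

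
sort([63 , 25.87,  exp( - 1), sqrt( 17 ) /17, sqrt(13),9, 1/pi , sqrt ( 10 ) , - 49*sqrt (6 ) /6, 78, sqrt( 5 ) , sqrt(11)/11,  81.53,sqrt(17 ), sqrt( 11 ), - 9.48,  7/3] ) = [ - 49 * sqrt( 6 ) /6, - 9.48,sqrt(17 ) /17,sqrt(11) /11,1/pi , exp( - 1), sqrt( 5), 7/3 , sqrt(10),sqrt( 11 ) , sqrt( 13), sqrt(17 ),9,25.87 , 63, 78,81.53 ]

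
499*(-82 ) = - 40918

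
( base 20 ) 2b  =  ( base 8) 63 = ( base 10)51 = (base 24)23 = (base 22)27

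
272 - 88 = 184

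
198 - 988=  - 790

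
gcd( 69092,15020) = 3004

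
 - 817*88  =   - 71896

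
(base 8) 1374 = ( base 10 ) 764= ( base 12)538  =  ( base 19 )224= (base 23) 1a5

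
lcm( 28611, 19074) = 57222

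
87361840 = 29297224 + 58064616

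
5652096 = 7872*718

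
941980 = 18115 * 52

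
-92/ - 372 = 23/93 = 0.25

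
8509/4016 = 8509/4016 = 2.12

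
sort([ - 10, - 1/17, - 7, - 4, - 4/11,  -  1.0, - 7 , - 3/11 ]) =[ - 10 , - 7, - 7, - 4, - 1.0, - 4/11 , - 3/11, - 1/17] 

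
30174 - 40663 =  - 10489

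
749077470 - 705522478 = 43554992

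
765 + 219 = 984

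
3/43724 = 3/43724=0.00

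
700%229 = 13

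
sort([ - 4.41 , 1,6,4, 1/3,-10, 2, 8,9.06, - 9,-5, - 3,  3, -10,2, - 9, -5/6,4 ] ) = [ - 10, - 10,-9,- 9,- 5, - 4.41,- 3, - 5/6 , 1/3,1, 2,2,3,4,4,  6,8, 9.06 ]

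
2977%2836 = 141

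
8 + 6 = 14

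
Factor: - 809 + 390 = - 419=- 419^1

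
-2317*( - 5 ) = 11585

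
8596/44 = 2149/11=195.36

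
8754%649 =317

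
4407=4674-267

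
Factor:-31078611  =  -3^2*3453179^1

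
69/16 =69/16= 4.31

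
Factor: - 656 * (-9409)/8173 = 6172304/8173  =  2^4*11^( - 1)*41^1*97^2*743^( - 1)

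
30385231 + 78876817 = 109262048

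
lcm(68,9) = 612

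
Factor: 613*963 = 590319 = 3^2*107^1*613^1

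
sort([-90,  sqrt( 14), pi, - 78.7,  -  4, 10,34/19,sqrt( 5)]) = [-90, - 78.7, - 4,34/19,sqrt( 5),pi, sqrt ( 14),10]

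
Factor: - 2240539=-7^1*331^1*967^1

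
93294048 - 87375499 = 5918549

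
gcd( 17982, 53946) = 17982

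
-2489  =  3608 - 6097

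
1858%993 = 865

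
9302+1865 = 11167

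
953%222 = 65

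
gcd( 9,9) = 9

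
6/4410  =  1/735 =0.00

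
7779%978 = 933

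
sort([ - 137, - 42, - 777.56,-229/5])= [ - 777.56,  -  137,- 229/5, - 42]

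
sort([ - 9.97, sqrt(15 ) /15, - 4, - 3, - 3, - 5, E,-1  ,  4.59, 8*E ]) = [ - 9.97, - 5, - 4, - 3, - 3 , - 1,sqrt(15)/15, E, 4.59, 8*E ]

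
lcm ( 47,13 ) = 611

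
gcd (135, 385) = 5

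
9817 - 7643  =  2174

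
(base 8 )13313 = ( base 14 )21AB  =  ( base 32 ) 5mb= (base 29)6r6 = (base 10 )5835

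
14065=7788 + 6277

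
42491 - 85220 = - 42729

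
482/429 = 482/429 = 1.12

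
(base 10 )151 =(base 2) 10010111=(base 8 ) 227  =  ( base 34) 4f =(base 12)107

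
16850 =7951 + 8899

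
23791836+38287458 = 62079294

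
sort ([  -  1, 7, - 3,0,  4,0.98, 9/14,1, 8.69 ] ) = [ - 3, - 1,0,9/14,0.98,1,4,7, 8.69] 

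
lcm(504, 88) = 5544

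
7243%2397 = 52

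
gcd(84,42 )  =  42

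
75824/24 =3159  +  1/3= 3159.33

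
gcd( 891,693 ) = 99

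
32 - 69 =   -  37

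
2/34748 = 1/17374 = 0.00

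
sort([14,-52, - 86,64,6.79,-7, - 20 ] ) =[-86,-52,-20, - 7,  6.79,14,64 ]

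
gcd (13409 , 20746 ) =253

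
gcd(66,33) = 33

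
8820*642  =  5662440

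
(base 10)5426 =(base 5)133201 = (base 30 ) 60q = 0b1010100110010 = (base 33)4WE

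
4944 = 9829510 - 9824566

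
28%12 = 4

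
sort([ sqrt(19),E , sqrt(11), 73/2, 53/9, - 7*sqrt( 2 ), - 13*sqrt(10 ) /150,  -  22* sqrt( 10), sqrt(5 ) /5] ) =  [ - 22 * sqrt ( 10), -7*sqrt( 2), - 13*sqrt(10) /150,sqrt(5 ) /5, E , sqrt(11), sqrt(19 ),53/9, 73/2]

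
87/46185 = 29/15395 = 0.00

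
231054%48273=37962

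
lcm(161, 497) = 11431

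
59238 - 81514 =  - 22276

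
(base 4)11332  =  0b101111110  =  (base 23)GE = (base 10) 382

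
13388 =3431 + 9957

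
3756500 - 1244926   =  2511574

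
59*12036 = 710124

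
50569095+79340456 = 129909551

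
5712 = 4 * 1428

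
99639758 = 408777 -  - 99230981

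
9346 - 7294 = 2052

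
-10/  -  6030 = 1/603 = 0.00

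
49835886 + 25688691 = 75524577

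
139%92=47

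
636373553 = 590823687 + 45549866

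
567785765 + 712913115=1280698880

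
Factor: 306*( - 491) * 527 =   -  2^1*3^2* 17^2 *31^1*491^1 = -79179642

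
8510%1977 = 602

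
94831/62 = 94831/62  =  1529.53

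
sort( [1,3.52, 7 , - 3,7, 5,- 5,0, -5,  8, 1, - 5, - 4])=[ - 5, - 5, - 5, -4,  -  3,0,1,1,  3.52 , 5, 7, 7,  8 ] 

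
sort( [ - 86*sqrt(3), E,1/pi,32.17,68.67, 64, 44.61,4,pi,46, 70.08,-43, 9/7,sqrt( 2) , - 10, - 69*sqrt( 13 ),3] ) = [ - 69*sqrt(13 ), - 86  *sqrt( 3), - 43, - 10,1/pi,9/7, sqrt( 2 ),E, 3,pi, 4,32.17,44.61,46,64,68.67,70.08] 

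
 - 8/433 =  - 1 + 425/433  =  - 0.02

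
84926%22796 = 16538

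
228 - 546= - 318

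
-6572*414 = -2720808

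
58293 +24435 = 82728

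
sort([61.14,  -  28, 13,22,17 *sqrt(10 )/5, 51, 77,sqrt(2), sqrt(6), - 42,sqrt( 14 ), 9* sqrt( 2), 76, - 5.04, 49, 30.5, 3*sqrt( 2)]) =[- 42, - 28, - 5.04, sqrt(2 ),sqrt(6 ),  sqrt( 14), 3*sqrt (2), 17*sqrt(10) /5, 9*sqrt (2),13, 22,30.5,49, 51,61.14, 76, 77]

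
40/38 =1+1/19 = 1.05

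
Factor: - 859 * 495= -425205 = -  3^2*5^1*11^1 * 859^1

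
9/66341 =9/66341 = 0.00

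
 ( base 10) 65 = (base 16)41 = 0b1000001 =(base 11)5a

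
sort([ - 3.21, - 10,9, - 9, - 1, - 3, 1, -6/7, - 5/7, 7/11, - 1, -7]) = [ - 10, - 9, - 7,  -  3.21, - 3, - 1, - 1, - 6/7, - 5/7, 7/11, 1, 9 ] 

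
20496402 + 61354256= 81850658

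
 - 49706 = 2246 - 51952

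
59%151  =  59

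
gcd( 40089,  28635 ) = 5727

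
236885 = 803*295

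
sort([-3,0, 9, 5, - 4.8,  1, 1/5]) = [ - 4.8 , - 3, 0,1/5, 1, 5, 9 ] 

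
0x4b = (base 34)27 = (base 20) 3F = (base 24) 33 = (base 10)75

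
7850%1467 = 515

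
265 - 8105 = - 7840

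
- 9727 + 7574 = - 2153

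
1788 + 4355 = 6143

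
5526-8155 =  - 2629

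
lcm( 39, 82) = 3198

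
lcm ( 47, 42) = 1974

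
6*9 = 54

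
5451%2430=591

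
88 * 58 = 5104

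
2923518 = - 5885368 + 8808886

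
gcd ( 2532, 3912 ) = 12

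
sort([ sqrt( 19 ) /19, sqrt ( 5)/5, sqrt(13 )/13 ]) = [ sqrt(19) /19,sqrt(13 )/13, sqrt( 5) /5 ]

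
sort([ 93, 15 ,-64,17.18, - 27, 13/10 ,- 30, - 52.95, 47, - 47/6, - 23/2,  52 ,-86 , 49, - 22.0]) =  [  -  86, - 64, - 52.95 ,-30  , - 27, - 22.0, - 23/2, - 47/6, 13/10 , 15  ,  17.18, 47,49, 52 , 93] 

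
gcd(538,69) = 1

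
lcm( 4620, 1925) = 23100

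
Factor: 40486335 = 3^1 * 5^1*1249^1*2161^1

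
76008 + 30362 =106370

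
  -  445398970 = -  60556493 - 384842477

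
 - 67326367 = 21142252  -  88468619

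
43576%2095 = 1676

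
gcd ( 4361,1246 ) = 623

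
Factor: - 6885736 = -2^3*11^1 * 13^2*463^1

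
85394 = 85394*1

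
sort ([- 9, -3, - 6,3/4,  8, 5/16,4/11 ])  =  [ - 9, - 6, -3, 5/16, 4/11,3/4, 8]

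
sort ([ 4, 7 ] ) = [4,7] 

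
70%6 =4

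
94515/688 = 94515/688 = 137.38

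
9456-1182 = 8274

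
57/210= 19/70 = 0.27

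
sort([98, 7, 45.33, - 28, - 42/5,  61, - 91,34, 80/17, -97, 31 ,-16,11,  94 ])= [  -  97,-91, - 28,-16, - 42/5,80/17, 7, 11, 31, 34,45.33,61, 94,  98]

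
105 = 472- 367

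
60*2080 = 124800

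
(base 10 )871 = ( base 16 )367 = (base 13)520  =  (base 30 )t1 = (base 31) s3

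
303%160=143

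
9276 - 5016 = 4260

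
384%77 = 76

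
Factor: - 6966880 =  - 2^5 * 5^1*  43543^1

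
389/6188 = 389/6188 = 0.06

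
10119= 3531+6588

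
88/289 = 88/289  =  0.30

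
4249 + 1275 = 5524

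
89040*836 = 74437440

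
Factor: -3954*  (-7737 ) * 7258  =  222037447284 = 2^2 * 3^2*19^1*191^1*659^1*2579^1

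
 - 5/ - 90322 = 5/90322 = 0.00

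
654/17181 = 218/5727  =  0.04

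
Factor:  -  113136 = -2^4*3^1*2357^1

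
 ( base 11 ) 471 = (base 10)562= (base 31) i4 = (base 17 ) 1g1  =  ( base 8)1062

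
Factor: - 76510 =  - 2^1 * 5^1*7^1* 1093^1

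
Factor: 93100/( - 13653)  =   - 2^2*3^(-2)*5^2*7^2* 19^1*37^( - 1 )*41^ ( - 1)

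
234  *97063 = 22712742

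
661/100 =6 + 61/100 = 6.61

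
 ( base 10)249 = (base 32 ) 7P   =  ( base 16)f9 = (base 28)8p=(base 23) AJ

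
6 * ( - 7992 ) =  -47952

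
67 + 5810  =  5877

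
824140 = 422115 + 402025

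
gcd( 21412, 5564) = 4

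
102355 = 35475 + 66880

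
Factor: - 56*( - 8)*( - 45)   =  -2^6*3^2*5^1*7^1 =- 20160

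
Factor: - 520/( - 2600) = 1/5 =5^(- 1)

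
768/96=8  =  8.00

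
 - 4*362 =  - 1448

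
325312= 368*884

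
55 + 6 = 61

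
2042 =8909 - 6867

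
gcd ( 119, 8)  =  1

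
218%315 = 218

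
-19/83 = - 1+64/83  =  - 0.23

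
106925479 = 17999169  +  88926310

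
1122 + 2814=3936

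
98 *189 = 18522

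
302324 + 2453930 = 2756254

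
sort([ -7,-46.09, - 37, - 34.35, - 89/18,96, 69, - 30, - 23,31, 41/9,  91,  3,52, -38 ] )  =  [ - 46.09,-38, - 37, - 34.35,-30 , - 23, - 7, - 89/18,  3,41/9,31, 52,69, 91, 96] 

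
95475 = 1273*75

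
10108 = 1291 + 8817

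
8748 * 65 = 568620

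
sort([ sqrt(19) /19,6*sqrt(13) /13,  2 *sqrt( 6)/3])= [ sqrt(19 )/19,2*sqrt(6 )/3,6*sqrt( 13)/13] 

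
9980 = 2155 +7825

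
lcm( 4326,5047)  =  30282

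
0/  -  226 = 0/1 = - 0.00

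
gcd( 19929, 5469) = 3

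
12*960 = 11520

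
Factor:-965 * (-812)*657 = 2^2*3^2 * 5^1 * 7^1*29^1*73^1*193^1 = 514812060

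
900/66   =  13  +  7/11 = 13.64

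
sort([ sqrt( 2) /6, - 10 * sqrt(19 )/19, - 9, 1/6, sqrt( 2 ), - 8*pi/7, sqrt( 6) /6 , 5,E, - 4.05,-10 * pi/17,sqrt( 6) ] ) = [  -  9, - 4.05,  -  8*pi/7 , - 10 * sqrt( 19 )/19  ,  -  10*pi/17, 1/6,sqrt( 2 )/6, sqrt( 6) /6, sqrt( 2 ),sqrt(6),E, 5]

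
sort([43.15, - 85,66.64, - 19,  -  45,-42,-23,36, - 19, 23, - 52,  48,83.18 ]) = [-85,-52, - 45, - 42, - 23, - 19, - 19, 23,36, 43.15,48,66.64, 83.18]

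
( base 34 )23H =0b100101111111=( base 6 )15131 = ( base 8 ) 4577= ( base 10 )2431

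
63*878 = 55314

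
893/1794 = 893/1794 = 0.50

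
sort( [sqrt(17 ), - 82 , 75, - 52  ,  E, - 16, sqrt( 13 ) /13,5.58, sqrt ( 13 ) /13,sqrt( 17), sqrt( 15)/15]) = [ -82,-52, - 16,sqrt( 15 ) /15,sqrt(13 )/13,sqrt( 13) /13, E,sqrt(17),sqrt(17),5.58,75 ] 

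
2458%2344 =114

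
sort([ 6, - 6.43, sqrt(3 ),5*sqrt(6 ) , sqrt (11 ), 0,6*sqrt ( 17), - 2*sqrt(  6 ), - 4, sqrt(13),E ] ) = [ - 6.43, - 2* sqrt(6 ), - 4,0, sqrt(3 ) , E,sqrt( 11), sqrt( 13),6, 5*sqrt( 6), 6*sqrt(17 )]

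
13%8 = 5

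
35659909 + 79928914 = 115588823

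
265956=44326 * 6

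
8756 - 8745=11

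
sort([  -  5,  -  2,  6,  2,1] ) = [-5,  -  2,1,  2, 6]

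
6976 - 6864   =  112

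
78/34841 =78/34841 = 0.00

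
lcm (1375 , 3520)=88000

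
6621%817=85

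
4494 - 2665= 1829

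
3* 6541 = 19623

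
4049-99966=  - 95917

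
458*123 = 56334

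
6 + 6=12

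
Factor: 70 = 2^1 * 5^1*7^1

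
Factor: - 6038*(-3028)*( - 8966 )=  - 2^4*757^1*3019^1*4483^1 = - 163925951824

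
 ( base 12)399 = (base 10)549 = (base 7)1413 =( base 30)I9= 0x225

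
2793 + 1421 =4214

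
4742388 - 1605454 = 3136934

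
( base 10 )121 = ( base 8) 171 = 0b1111001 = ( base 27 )4D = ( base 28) 49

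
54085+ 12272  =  66357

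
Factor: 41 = 41^1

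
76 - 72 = 4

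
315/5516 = 45/788 = 0.06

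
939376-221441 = 717935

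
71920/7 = 10274 + 2/7 = 10274.29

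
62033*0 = 0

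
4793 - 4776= 17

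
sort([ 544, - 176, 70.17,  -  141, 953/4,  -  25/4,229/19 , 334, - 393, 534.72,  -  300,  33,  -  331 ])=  [  -  393 , - 331,  -  300,-176, - 141, - 25/4,229/19, 33,70.17, 953/4, 334, 534.72, 544]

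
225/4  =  56 + 1/4 = 56.25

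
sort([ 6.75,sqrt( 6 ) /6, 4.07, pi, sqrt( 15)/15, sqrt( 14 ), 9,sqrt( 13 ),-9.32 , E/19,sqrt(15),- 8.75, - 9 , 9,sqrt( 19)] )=[-9.32 , - 9, - 8.75 , E/19,sqrt( 15) /15,sqrt(6)/6, pi,sqrt(13) , sqrt ( 14),sqrt ( 15), 4.07, sqrt (19 ),6.75, 9,9]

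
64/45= 1 + 19/45 = 1.42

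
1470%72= 30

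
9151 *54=494154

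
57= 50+7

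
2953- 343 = 2610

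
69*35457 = 2446533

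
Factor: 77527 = 77527^1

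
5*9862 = 49310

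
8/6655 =8/6655 = 0.00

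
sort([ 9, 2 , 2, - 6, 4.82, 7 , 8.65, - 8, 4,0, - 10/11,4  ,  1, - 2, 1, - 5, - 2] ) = [-8, - 6, - 5, - 2, - 2, - 10/11 , 0,  1,1, 2,  2,  4, 4, 4.82,7 , 8.65,9]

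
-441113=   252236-693349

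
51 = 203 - 152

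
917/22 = 917/22 = 41.68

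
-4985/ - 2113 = 2 + 759/2113 = 2.36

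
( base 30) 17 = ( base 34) 13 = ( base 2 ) 100101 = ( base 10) 37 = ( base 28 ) 19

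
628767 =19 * 33093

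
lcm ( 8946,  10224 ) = 71568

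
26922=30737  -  3815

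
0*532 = 0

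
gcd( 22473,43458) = 3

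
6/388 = 3/194   =  0.02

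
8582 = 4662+3920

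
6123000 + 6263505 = 12386505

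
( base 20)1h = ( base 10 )37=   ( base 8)45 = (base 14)29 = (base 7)52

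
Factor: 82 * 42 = 3444 = 2^2 * 3^1*7^1*41^1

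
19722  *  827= 16310094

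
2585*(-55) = -142175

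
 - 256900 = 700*(-367 )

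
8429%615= 434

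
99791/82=99791/82 = 1216.96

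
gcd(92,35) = 1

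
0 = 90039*0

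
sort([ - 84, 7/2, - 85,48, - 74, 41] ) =[ - 85 , - 84,-74,7/2,41, 48 ] 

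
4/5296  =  1/1324 = 0.00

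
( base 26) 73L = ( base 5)123311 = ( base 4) 1023133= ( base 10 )4831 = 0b1001011011111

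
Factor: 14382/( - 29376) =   -  2^( - 5)*3^ ( - 1)*47^1 = - 47/96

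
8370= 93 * 90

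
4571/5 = 4571/5 = 914.20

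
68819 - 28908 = 39911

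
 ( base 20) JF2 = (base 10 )7902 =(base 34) 6se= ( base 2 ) 1111011011110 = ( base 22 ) G74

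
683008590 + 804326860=1487335450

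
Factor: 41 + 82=3^1*41^1=123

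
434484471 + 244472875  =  678957346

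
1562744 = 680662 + 882082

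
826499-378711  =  447788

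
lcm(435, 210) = 6090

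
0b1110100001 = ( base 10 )929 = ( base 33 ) S5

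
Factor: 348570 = 2^1*3^3  *  5^1*1291^1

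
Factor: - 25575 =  - 3^1*5^2*11^1*31^1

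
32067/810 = 39 + 53/90= 39.59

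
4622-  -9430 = 14052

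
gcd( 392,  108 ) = 4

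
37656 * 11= 414216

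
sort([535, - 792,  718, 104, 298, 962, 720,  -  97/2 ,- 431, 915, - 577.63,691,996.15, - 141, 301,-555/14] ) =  [ - 792, - 577.63,- 431, - 141,-97/2, - 555/14 , 104,298,301,535,691, 718,  720, 915, 962,996.15 ]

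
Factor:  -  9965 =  - 5^1*1993^1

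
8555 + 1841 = 10396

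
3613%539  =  379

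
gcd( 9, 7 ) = 1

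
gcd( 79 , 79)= 79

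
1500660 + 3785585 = 5286245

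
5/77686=5/77686  =  0.00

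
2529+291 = 2820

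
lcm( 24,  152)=456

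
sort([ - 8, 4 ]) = [ - 8,4]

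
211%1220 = 211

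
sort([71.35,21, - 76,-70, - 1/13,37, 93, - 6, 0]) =[-76, - 70 ,- 6, - 1/13, 0,21,  37, 71.35, 93]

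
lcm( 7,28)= 28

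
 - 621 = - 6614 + 5993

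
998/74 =13 + 18/37 = 13.49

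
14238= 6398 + 7840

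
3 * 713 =2139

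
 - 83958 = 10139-94097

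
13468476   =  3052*4413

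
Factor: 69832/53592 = 43/33 = 3^( - 1) * 11^ ( - 1 ) * 43^1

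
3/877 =3/877 = 0.00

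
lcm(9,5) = 45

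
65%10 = 5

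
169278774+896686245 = 1065965019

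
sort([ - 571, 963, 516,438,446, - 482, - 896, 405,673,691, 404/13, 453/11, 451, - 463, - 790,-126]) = [ - 896,  -  790, - 571, - 482,-463, - 126, 404/13,453/11,405, 438, 446, 451,516, 673,  691, 963] 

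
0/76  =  0 = 0.00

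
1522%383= 373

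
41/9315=41/9315 = 0.00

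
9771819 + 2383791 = 12155610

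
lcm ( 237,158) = 474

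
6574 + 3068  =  9642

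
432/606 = 72/101 = 0.71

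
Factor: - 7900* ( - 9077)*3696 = 2^6* 3^1*5^2*7^1*11^1*29^1*79^1*313^1= 265033876800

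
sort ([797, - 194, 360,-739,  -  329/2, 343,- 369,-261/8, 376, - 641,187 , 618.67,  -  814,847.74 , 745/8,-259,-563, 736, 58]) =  [ - 814, - 739,-641 , - 563,  -  369, -259, - 194  , - 329/2 ,- 261/8,58 , 745/8, 187,343,360, 376, 618.67, 736,797,  847.74 ] 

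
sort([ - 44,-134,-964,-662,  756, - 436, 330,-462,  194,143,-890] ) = [-964, -890,-662, - 462,-436, - 134,-44,143, 194,330,756]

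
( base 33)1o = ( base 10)57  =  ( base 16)39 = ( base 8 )71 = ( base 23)2b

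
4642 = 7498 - 2856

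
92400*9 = 831600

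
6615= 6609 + 6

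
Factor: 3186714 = 2^1  *  3^1*  139^1 * 3821^1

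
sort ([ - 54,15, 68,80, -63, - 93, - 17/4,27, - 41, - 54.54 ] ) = [ - 93, - 63,-54.54, - 54, - 41,-17/4, 15,27, 68, 80]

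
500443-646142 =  - 145699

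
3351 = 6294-2943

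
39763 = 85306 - 45543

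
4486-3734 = 752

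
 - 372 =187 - 559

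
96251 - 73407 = 22844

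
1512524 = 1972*767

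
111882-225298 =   -  113416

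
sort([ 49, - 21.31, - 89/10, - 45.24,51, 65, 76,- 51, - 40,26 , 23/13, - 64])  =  [ - 64, - 51,-45.24, - 40, - 21.31, - 89/10, 23/13, 26, 49, 51 , 65, 76 ] 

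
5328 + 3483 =8811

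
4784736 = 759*6304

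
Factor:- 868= -2^2*7^1*31^1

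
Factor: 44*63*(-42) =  - 2^3  *3^3*7^2*11^1 = - 116424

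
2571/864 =2 + 281/288= 2.98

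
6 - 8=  - 2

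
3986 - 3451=535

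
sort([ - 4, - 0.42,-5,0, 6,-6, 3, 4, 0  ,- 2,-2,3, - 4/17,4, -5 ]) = [- 6,-5,-5,-4 ,  -  2,-2 , - 0.42,-4/17 , 0, 0,  3, 3, 4, 4, 6 ] 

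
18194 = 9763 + 8431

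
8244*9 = 74196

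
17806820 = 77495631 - 59688811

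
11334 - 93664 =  - 82330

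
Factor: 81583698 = 2^1*3^1*7^1*1087^1*1787^1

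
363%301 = 62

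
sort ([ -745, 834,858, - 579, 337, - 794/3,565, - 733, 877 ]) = [ - 745, - 733, - 579, - 794/3, 337,565, 834,858,877]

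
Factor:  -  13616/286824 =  - 46/969 = - 2^1*3^( - 1 )*17^( -1)*19^ (- 1 )*23^1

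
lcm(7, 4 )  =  28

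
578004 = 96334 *6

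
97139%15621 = 3413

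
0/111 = 0 = 0.00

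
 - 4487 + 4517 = 30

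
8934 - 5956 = 2978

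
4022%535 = 277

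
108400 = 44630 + 63770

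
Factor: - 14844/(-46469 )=2^2*3^1 * 31^( - 1 )*1237^1 * 1499^( - 1) 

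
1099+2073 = 3172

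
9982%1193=438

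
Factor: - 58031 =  - 58031^1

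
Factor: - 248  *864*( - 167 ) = 2^8*3^3*31^1*167^1= 35783424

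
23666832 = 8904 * 2658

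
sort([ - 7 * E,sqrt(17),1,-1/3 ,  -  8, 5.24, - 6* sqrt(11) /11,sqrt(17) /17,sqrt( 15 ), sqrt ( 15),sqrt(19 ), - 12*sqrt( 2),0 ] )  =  [ - 7*E,- 12*sqrt(2), - 8,-6*sqrt( 11 )/11, - 1/3, 0, sqrt ( 17)/17,1,sqrt(15),sqrt(15), sqrt( 17),sqrt ( 19),5.24]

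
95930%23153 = 3318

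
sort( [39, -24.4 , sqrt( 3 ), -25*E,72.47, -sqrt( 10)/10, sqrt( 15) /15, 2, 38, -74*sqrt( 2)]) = [-74*sqrt (2), - 25* E, - 24.4, - sqrt(10) /10, sqrt( 15 ) /15,  sqrt(3),2, 38,39, 72.47]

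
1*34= 34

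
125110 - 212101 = - 86991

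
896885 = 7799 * 115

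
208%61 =25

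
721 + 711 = 1432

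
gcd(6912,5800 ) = 8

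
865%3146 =865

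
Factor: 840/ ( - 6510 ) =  - 2^2*31^( - 1 ) = -4/31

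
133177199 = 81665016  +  51512183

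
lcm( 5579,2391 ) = 16737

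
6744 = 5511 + 1233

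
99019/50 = 1980 + 19/50 = 1980.38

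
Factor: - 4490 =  -2^1*5^1*449^1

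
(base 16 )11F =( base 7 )560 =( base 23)CB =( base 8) 437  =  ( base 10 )287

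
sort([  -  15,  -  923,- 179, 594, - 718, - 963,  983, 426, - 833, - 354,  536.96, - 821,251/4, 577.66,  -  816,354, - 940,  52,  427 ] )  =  [ - 963, - 940,-923, - 833, - 821,-816, - 718 , -354, - 179,  -  15,  52,  251/4,  354,426,427,536.96,577.66,594, 983]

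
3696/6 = 616 = 616.00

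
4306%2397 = 1909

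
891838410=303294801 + 588543609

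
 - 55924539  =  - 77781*719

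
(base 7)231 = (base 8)170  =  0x78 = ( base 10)120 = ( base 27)4C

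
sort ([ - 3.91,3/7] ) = [ - 3.91, 3/7]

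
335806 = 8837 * 38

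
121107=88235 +32872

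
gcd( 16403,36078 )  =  1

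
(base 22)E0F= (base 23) CJ6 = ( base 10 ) 6791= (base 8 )15207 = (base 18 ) 12h5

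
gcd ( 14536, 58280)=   8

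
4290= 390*11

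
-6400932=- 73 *87684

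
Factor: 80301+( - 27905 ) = 52396 = 2^2*13099^1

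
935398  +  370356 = 1305754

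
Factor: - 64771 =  - 7^1*19^1*487^1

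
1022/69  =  14+56/69 = 14.81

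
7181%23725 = 7181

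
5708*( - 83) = - 473764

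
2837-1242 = 1595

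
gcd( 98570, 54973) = 1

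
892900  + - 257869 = 635031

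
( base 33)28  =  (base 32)2A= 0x4a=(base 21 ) 3B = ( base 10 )74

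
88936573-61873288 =27063285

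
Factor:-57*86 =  - 2^1*3^1*19^1*43^1=- 4902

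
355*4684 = 1662820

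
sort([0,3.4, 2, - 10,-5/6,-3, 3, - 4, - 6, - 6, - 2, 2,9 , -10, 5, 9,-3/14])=[-10,-10, -6, - 6,-4,  -  3, - 2,-5/6, - 3/14, 0, 2,2,3,3.4,5,9, 9] 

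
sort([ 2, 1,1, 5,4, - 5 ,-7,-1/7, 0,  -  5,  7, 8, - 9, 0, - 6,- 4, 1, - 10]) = [-10, -9, - 7, - 6, -5,-5,- 4,-1/7,0,0, 1, 1, 1, 2, 4  ,  5, 7,8] 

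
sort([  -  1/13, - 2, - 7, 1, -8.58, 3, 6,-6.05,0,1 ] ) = [ - 8.58, - 7, - 6.05, - 2, - 1/13, 0,  1, 1, 3, 6 ]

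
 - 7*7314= - 51198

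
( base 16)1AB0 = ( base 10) 6832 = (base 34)5uw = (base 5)204312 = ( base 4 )1222300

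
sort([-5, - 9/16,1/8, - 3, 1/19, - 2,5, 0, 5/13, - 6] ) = [-6, - 5, -3, - 2, - 9/16,0,1/19,1/8,  5/13 , 5 ]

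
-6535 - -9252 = 2717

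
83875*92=7716500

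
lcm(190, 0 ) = 0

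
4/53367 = 4/53367 = 0.00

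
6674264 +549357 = 7223621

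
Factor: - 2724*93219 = -2^2*3^2*7^1*23^1*193^1*227^1 = - 253928556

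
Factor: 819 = 3^2*7^1* 13^1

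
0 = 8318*0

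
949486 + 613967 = 1563453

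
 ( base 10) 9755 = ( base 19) 1808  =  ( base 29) bhb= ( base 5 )303010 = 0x261B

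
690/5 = 138 = 138.00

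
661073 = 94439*7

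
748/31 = 748/31 = 24.13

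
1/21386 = 1/21386 = 0.00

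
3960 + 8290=12250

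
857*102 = 87414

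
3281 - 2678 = 603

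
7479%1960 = 1599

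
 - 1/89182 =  - 1 + 89181/89182 = - 0.00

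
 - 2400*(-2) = 4800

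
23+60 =83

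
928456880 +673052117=1601508997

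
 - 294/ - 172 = 147/86 = 1.71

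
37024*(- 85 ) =-3147040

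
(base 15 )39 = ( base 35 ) 1j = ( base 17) 33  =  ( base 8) 66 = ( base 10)54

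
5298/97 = 5298/97 = 54.62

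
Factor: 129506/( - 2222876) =  -  2^( - 1 )*13^1*17^1*263^(-1)*293^1*2113^( - 1)  =  - 64753/1111438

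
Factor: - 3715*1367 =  - 5078405 = - 5^1 * 743^1*1367^1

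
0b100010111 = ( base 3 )101100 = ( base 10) 279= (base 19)ED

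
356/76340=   89/19085 = 0.00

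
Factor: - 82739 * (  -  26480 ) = 2^4 *5^1*17^1 *31^1*157^1*331^1 = 2190928720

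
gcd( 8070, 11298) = 1614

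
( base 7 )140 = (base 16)4d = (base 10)77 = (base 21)3E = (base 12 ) 65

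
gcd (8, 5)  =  1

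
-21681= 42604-64285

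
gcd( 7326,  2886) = 222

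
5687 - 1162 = 4525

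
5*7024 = 35120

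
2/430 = 1/215 = 0.00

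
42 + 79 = 121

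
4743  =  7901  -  3158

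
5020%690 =190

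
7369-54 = 7315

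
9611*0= 0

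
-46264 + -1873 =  - 48137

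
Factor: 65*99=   6435 =3^2*5^1*11^1*13^1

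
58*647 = 37526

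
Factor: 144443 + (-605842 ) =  - 47^1*9817^1= -461399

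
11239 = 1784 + 9455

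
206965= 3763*55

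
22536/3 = 7512 = 7512.00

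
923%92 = 3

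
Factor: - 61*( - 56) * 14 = 2^4*7^2 * 61^1 = 47824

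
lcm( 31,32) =992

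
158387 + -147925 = 10462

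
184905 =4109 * 45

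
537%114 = 81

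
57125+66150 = 123275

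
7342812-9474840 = - 2132028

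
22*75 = 1650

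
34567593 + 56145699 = 90713292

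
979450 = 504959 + 474491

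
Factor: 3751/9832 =2^( -3) * 11^2*31^1*1229^(  -  1) 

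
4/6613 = 4/6613=0.00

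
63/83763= 7/9307 = 0.00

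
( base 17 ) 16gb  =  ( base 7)26130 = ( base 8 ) 15422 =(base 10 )6930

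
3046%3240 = 3046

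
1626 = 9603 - 7977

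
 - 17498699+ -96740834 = -114239533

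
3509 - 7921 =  -4412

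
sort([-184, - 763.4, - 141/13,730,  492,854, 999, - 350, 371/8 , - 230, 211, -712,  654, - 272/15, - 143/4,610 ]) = [ - 763.4,- 712,-350, - 230 ,-184, - 143/4, - 272/15, - 141/13,371/8,  211 , 492 , 610,654, 730, 854,999]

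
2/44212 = 1/22106 = 0.00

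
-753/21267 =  - 251/7089 = -0.04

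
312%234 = 78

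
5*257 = 1285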